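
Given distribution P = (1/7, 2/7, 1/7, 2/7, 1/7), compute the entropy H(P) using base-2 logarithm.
2.2359 bits

Shannon entropy is H(X) = -Σ p(x) log p(x).

For P = (1/7, 2/7, 1/7, 2/7, 1/7):
H = -1/7 × log_2(1/7) -2/7 × log_2(2/7) -1/7 × log_2(1/7) -2/7 × log_2(2/7) -1/7 × log_2(1/7)
H = 2.2359 bits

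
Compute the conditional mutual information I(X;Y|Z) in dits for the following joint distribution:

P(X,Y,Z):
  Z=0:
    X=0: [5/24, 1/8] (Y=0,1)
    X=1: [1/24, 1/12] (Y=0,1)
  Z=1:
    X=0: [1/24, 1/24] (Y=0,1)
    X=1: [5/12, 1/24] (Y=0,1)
0.0221 dits

Conditional mutual information: I(X;Y|Z) = H(X|Z) + H(Y|Z) - H(X,Y|Z)

H(Z) = 0.2995
H(X,Z) = 0.5172 → H(X|Z) = 0.2176
H(Y,Z) = 0.5377 → H(Y|Z) = 0.2381
H(X,Y,Z) = 0.7332 → H(X,Y|Z) = 0.4337

I(X;Y|Z) = 0.2176 + 0.2381 - 0.4337 = 0.0221 dits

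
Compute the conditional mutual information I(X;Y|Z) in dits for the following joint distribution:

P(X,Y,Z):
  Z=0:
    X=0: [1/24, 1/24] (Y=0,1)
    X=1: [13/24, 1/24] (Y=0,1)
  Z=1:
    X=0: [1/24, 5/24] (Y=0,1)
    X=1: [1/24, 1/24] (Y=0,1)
0.0262 dits

Conditional mutual information: I(X;Y|Z) = H(X|Z) + H(Y|Z) - H(X,Y|Z)

H(Z) = 0.2764
H(X,Z) = 0.4669 → H(X|Z) = 0.1905
H(Y,Z) = 0.4669 → H(Y|Z) = 0.1905
H(X,Y,Z) = 0.6312 → H(X,Y|Z) = 0.3548

I(X;Y|Z) = 0.1905 + 0.1905 - 0.3548 = 0.0262 dits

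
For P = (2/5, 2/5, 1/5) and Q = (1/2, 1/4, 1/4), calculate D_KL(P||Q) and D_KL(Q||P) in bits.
D_KL(P||Q) = 0.0781, D_KL(Q||P) = 0.0719

KL divergence is not symmetric: D_KL(P||Q) ≠ D_KL(Q||P) in general.

D_KL(P||Q) = 0.0781 bits
D_KL(Q||P) = 0.0719 bits

No, they are not equal!

This asymmetry is why KL divergence is not a true distance metric.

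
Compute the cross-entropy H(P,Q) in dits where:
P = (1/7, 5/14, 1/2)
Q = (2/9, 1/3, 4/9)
0.4398 dits

Cross-entropy: H(P,Q) = -Σ p(x) log q(x)

Alternatively: H(P,Q) = H(P) + D_KL(P||Q)
H(P) = 0.4309 dits
D_KL(P||Q) = 0.0089 dits

H(P,Q) = 0.4309 + 0.0089 = 0.4398 dits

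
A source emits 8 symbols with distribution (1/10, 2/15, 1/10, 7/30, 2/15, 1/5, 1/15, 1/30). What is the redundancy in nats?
0.1263 nats

Redundancy measures how far a source is from maximum entropy:
R = H_max - H(X)

Maximum entropy for 8 symbols: H_max = log_e(8) = 2.0794 nats
Actual entropy: H(X) = 1.9532 nats
Redundancy: R = 2.0794 - 1.9532 = 0.1263 nats

This redundancy represents potential for compression: the source could be compressed by 0.1263 nats per symbol.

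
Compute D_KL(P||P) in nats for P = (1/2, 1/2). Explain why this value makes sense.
0.0000 nats

KL divergence satisfies the Gibbs inequality: D_KL(P||Q) ≥ 0 for all distributions P, Q.

D_KL(P||Q) = Σ p(x) log(p(x)/q(x))
Each term is p(x) × log_e(p(x)/p(x)) = p(x) × log_e(1) = 0, so the sum is 0.
D_KL(P||Q) = 0.0000 nats

When P = Q, the KL divergence is exactly 0, as there is no 'divergence' between identical distributions.

This non-negativity is a fundamental property: relative entropy cannot be negative because it measures how different Q is from P.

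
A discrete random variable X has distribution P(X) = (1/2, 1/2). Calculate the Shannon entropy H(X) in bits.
1.0000 bits

Shannon entropy is H(X) = -Σ p(x) log p(x).

For P = (1/2, 1/2):
H = -1/2 × log_2(1/2) -1/2 × log_2(1/2)
H = 1.0000 bits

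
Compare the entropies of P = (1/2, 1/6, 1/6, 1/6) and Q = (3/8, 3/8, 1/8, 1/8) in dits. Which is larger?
Q

Computing entropies in dits:
H(P) = 0.5396
H(Q) = 0.5452

Distribution Q has higher entropy.

Intuition: The distribution closer to uniform (more spread out) has higher entropy.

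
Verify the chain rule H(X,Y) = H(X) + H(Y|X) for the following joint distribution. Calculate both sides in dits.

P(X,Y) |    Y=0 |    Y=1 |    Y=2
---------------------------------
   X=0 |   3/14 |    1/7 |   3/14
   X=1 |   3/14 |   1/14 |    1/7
H(X,Y) = 0.7534, H(X) = 0.2966, H(Y|X) = 0.4568 (all in dits)

Chain rule: H(X,Y) = H(X) + H(Y|X)

Left side — joint entropy directly:
H(X,Y) = -Σ p(x,y) log p(x,y) = 0.7534 dits

Right side — compute H(Y|X) from the conditional distributions:
P(X) = (4/7, 3/7), so H(X) = 0.2966 dits
H(Y|X) = Σ_x P(X=x) · H(Y|X=x):
  P(Y|X=0) = (3/8, 1/4, 3/8), H(Y|X=0) = 0.4700, weight P(X=0) = 4/7
  P(Y|X=1) = (1/2, 1/6, 1/3), H(Y|X=1) = 0.4392, weight P(X=1) = 3/7
H(Y|X) = 0.4568 dits

H(X) + H(Y|X) = 0.2966 + 0.4568 = 0.7534 dits

Both sides equal 0.7534 dits. ✓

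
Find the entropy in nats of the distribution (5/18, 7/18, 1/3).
1.0893 nats

Shannon entropy is H(X) = -Σ p(x) log p(x).

For P = (5/18, 7/18, 1/3):
H = -5/18 × log_e(5/18) -7/18 × log_e(7/18) -1/3 × log_e(1/3)
H = 1.0893 nats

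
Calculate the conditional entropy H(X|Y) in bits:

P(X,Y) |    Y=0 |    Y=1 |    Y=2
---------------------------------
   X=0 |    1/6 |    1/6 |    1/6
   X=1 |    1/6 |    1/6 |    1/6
1.0000 bits

Using the chain rule: H(X|Y) = H(X,Y) - H(Y)

First, compute H(X,Y) = 2.5850 bits

Marginal P(Y) = (1/3, 1/3, 1/3)
H(Y) = 1.5850 bits

H(X|Y) = H(X,Y) - H(Y) = 2.5850 - 1.5850 = 1.0000 bits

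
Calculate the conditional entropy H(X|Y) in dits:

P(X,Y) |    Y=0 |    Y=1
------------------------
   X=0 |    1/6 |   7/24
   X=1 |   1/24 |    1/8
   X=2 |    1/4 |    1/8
0.4200 dits

Using the chain rule: H(X|Y) = H(X,Y) - H(Y)

First, compute H(X,Y) = 0.7196 dits

Marginal P(Y) = (11/24, 13/24)
H(Y) = 0.2995 dits

H(X|Y) = H(X,Y) - H(Y) = 0.7196 - 0.2995 = 0.4200 dits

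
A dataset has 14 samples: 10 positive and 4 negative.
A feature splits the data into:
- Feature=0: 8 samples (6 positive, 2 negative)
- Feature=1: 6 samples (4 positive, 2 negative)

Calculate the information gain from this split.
0.0060 bits

Information Gain = H(Y) - H(Y|Feature)

Before split:
P(positive) = 10/14 = 0.7143
H(Y) = 0.8631 bits

After split:
Feature=0: H = 0.8113 bits (weight = 8/14)
Feature=1: H = 0.9183 bits (weight = 6/14)
H(Y|Feature) = (8/14)×0.8113 + (6/14)×0.9183 = 0.8571 bits

Information Gain = 0.8631 - 0.8571 = 0.0060 bits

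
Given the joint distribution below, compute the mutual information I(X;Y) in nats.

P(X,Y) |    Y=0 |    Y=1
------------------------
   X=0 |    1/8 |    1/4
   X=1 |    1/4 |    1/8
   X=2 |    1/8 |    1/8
0.0425 nats

Mutual information: I(X;Y) = H(X) + H(Y) - H(X,Y)

Marginals:
P(X) = (3/8, 3/8, 1/4), H(X) = 1.0822 nats
P(Y) = (1/2, 1/2), H(Y) = 0.6931 nats

Joint entropy: H(X,Y) = 1.7329 nats

I(X;Y) = 1.0822 + 0.6931 - 1.7329 = 0.0425 nats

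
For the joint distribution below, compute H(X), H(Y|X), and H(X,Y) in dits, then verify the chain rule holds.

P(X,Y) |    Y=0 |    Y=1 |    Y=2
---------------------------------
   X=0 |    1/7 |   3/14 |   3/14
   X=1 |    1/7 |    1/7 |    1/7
H(X,Y) = 0.7696, H(X) = 0.2966, H(Y|X) = 0.4730 (all in dits)

Chain rule: H(X,Y) = H(X) + H(Y|X)

Left side — joint entropy directly:
H(X,Y) = -Σ p(x,y) log p(x,y) = 0.7696 dits

Right side — compute H(Y|X) from the conditional distributions:
P(X) = (4/7, 3/7), so H(X) = 0.2966 dits
H(Y|X) = Σ_x P(X=x) · H(Y|X=x):
  P(Y|X=0) = (1/4, 3/8, 3/8), H(Y|X=0) = 0.4700, weight P(X=0) = 4/7
  P(Y|X=1) = (1/3, 1/3, 1/3), H(Y|X=1) = 0.4771, weight P(X=1) = 3/7
H(Y|X) = 0.4730 dits

H(X) + H(Y|X) = 0.2966 + 0.4730 = 0.7696 dits

Both sides equal 0.7696 dits. ✓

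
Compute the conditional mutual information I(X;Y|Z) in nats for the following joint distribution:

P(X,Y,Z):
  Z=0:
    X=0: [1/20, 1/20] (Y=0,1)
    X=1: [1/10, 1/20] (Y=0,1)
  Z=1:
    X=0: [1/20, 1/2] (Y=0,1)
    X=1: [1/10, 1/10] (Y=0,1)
0.0726 nats

Conditional mutual information: I(X;Y|Z) = H(X|Z) + H(Y|Z) - H(X,Y|Z)

H(Z) = 0.5623
H(X,Z) = 1.1655 → H(X|Z) = 0.6032
H(Y,Z) = 1.1059 → H(Y|Z) = 0.5436
H(X,Y,Z) = 1.6365 → H(X,Y|Z) = 1.0742

I(X;Y|Z) = 0.6032 + 0.5436 - 1.0742 = 0.0726 nats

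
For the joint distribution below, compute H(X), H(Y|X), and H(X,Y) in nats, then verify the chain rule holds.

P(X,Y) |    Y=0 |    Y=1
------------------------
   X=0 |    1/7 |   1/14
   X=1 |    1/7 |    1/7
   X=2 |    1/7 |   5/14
H(X,Y) = 1.6682, H(X) = 1.0346, H(Y|X) = 0.6336 (all in nats)

Chain rule: H(X,Y) = H(X) + H(Y|X)

Left side — joint entropy directly:
H(X,Y) = -Σ p(x,y) log p(x,y) = 1.6682 nats

Right side — compute H(Y|X) from the conditional distributions:
P(X) = (3/14, 2/7, 1/2), so H(X) = 1.0346 nats
H(Y|X) = Σ_x P(X=x) · H(Y|X=x):
  P(Y|X=0) = (2/3, 1/3), H(Y|X=0) = 0.6365, weight P(X=0) = 3/14
  P(Y|X=1) = (1/2, 1/2), H(Y|X=1) = 0.6931, weight P(X=1) = 2/7
  P(Y|X=2) = (2/7, 5/7), H(Y|X=2) = 0.5983, weight P(X=2) = 1/2
H(Y|X) = 0.6336 nats

H(X) + H(Y|X) = 1.0346 + 0.6336 = 1.6682 nats

Both sides equal 1.6682 nats. ✓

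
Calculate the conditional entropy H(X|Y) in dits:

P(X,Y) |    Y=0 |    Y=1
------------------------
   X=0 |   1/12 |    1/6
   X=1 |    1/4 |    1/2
0.2442 dits

Using the chain rule: H(X|Y) = H(X,Y) - H(Y)

First, compute H(X,Y) = 0.5207 dits

Marginal P(Y) = (1/3, 2/3)
H(Y) = 0.2764 dits

H(X|Y) = H(X,Y) - H(Y) = 0.5207 - 0.2764 = 0.2442 dits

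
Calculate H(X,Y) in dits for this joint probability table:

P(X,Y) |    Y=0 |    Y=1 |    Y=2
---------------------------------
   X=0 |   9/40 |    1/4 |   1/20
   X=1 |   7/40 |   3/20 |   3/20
0.7410 dits

Joint entropy is H(X,Y) = -Σ_{x,y} p(x,y) log p(x,y).

Summing over all non-zero entries:
H(X,Y) = -[9/40·log_10(9/40) + 1/4·log_10(1/4) + 1/20·log_10(1/20) + 7/40·log_10(7/40) + 3/20·log_10(3/20) + 3/20·log_10(3/20)]
H(X,Y) = 0.7410 dits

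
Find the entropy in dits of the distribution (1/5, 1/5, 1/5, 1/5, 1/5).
0.6990 dits

Shannon entropy is H(X) = -Σ p(x) log p(x).

For P = (1/5, 1/5, 1/5, 1/5, 1/5):
H = -1/5 × log_10(1/5) -1/5 × log_10(1/5) -1/5 × log_10(1/5) -1/5 × log_10(1/5) -1/5 × log_10(1/5)
H = 0.6990 dits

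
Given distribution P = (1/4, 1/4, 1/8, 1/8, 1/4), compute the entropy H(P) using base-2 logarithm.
2.2500 bits

Shannon entropy is H(X) = -Σ p(x) log p(x).

For P = (1/4, 1/4, 1/8, 1/8, 1/4):
H = -1/4 × log_2(1/4) -1/4 × log_2(1/4) -1/8 × log_2(1/8) -1/8 × log_2(1/8) -1/4 × log_2(1/4)
H = 2.2500 bits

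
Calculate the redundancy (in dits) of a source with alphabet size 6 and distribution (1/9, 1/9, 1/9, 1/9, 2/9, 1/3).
0.0498 dits

Redundancy measures how far a source is from maximum entropy:
R = H_max - H(X)

Maximum entropy for 6 symbols: H_max = log_10(6) = 0.7782 dits
Actual entropy: H(X) = 0.7283 dits
Redundancy: R = 0.7782 - 0.7283 = 0.0498 dits

This redundancy represents potential for compression: the source could be compressed by 0.0498 dits per symbol.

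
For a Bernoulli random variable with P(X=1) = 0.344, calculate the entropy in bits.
0.9286 bits

The binary entropy function is:
H(p) = -p log(p) - (1-p) log(1-p)

H(0.344) = -0.344 × log_2(0.344) - 0.656 × log_2(0.656)
H(0.344) = 0.9286 bits

Note: Binary entropy is maximized at p=0.5 (H=1 bit) and minimized at p=0 or p=1 (H=0).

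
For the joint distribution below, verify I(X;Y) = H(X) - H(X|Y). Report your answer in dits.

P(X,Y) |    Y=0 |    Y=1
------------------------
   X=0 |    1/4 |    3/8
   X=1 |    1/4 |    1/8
I(X;Y) = 0.0147 dits

Mutual information has multiple equivalent forms:
- I(X;Y) = H(X) - H(X|Y)
- I(X;Y) = H(Y) - H(Y|X)
- I(X;Y) = H(X) + H(Y) - H(X,Y)

Computing all quantities:
H(X) = 0.2873, H(Y) = 0.3010, H(X,Y) = 0.5737
H(X|Y) = 0.2726, H(Y|X) = 0.2863

Verification:
H(X) - H(X|Y) = 0.2873 - 0.2726 = 0.0147
H(Y) - H(Y|X) = 0.3010 - 0.2863 = 0.0147
H(X) + H(Y) - H(X,Y) = 0.2873 + 0.3010 - 0.5737 = 0.0147

All forms give I(X;Y) = 0.0147 dits. ✓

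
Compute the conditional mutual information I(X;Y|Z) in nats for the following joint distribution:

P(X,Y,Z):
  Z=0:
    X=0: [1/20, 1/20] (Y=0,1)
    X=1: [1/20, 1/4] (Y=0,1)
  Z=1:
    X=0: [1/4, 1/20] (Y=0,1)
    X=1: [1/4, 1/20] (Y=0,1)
0.0205 nats

Conditional mutual information: I(X;Y|Z) = H(X|Z) + H(Y|Z) - H(X,Y|Z)

H(Z) = 0.6730
H(X,Z) = 1.3138 → H(X|Z) = 0.6408
H(Y,Z) = 1.1683 → H(Y|Z) = 0.4953
H(X,Y,Z) = 1.7887 → H(X,Y|Z) = 1.1156

I(X;Y|Z) = 0.6408 + 0.4953 - 1.1156 = 0.0205 nats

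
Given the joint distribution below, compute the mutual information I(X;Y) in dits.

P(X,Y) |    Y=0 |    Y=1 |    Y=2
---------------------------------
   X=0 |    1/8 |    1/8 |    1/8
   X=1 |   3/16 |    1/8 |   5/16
0.0070 dits

Mutual information: I(X;Y) = H(X) + H(Y) - H(X,Y)

Marginals:
P(X) = (3/8, 5/8), H(X) = 0.2873 dits
P(Y) = (5/16, 1/4, 7/16), H(Y) = 0.4654 dits

Joint entropy: H(X,Y) = 0.7457 dits

I(X;Y) = 0.2873 + 0.4654 - 0.7457 = 0.0070 dits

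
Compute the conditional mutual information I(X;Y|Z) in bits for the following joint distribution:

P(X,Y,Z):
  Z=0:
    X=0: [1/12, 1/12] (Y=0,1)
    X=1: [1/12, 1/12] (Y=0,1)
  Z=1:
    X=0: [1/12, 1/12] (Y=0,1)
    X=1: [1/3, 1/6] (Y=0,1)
0.0105 bits

Conditional mutual information: I(X;Y|Z) = H(X|Z) + H(Y|Z) - H(X,Y|Z)

H(Z) = 0.9183
H(X,Z) = 1.7925 → H(X|Z) = 0.8742
H(Y,Z) = 1.8879 → H(Y|Z) = 0.9696
H(X,Y,Z) = 2.7516 → H(X,Y|Z) = 1.8333

I(X;Y|Z) = 0.8742 + 0.9696 - 1.8333 = 0.0105 bits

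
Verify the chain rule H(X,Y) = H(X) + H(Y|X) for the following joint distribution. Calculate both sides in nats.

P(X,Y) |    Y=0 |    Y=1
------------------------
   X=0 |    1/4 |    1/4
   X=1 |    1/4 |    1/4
H(X,Y) = 1.3863, H(X) = 0.6931, H(Y|X) = 0.6931 (all in nats)

Chain rule: H(X,Y) = H(X) + H(Y|X)

Left side — joint entropy directly:
H(X,Y) = -Σ p(x,y) log p(x,y) = 1.3863 nats

Right side — compute H(Y|X) from the conditional distributions:
P(X) = (1/2, 1/2), so H(X) = 0.6931 nats
H(Y|X) = Σ_x P(X=x) · H(Y|X=x):
  P(Y|X=0) = (1/2, 1/2), H(Y|X=0) = 0.6931, weight P(X=0) = 1/2
  P(Y|X=1) = (1/2, 1/2), H(Y|X=1) = 0.6931, weight P(X=1) = 1/2
H(Y|X) = 0.6931 nats

H(X) + H(Y|X) = 0.6931 + 0.6931 = 1.3863 nats

Both sides equal 1.3863 nats. ✓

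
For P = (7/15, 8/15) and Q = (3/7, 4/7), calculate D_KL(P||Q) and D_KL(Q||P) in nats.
D_KL(P||Q) = 0.0029, D_KL(Q||P) = 0.0029

KL divergence is not symmetric: D_KL(P||Q) ≠ D_KL(Q||P) in general.

D_KL(P||Q) = 0.0029 nats
D_KL(Q||P) = 0.0029 nats

In this case they happen to be equal (to 4 decimal places).

This asymmetry is why KL divergence is not a true distance metric.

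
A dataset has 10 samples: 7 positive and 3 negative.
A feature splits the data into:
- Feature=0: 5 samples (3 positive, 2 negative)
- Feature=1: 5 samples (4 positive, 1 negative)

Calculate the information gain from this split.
0.0349 bits

Information Gain = H(Y) - H(Y|Feature)

Before split:
P(positive) = 7/10 = 0.7000
H(Y) = 0.8813 bits

After split:
Feature=0: H = 0.9710 bits (weight = 5/10)
Feature=1: H = 0.7219 bits (weight = 5/10)
H(Y|Feature) = (5/10)×0.9710 + (5/10)×0.7219 = 0.8464 bits

Information Gain = 0.8813 - 0.8464 = 0.0349 bits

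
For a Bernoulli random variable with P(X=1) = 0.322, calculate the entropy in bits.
0.9065 bits

The binary entropy function is:
H(p) = -p log(p) - (1-p) log(1-p)

H(0.322) = -0.322 × log_2(0.322) - 0.678 × log_2(0.678)
H(0.322) = 0.9065 bits

Note: Binary entropy is maximized at p=0.5 (H=1 bit) and minimized at p=0 or p=1 (H=0).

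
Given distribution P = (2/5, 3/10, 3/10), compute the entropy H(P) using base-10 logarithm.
0.4729 dits

Shannon entropy is H(X) = -Σ p(x) log p(x).

For P = (2/5, 3/10, 3/10):
H = -2/5 × log_10(2/5) -3/10 × log_10(3/10) -3/10 × log_10(3/10)
H = 0.4729 dits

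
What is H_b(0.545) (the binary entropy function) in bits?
0.9941 bits

The binary entropy function is:
H(p) = -p log(p) - (1-p) log(1-p)

H(0.545) = -0.545 × log_2(0.545) - 0.455 × log_2(0.455)
H(0.545) = 0.9941 bits

Note: Binary entropy is maximized at p=0.5 (H=1 bit) and minimized at p=0 or p=1 (H=0).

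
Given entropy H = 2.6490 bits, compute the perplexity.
6.2723

Perplexity is 2^H (or exp(H) for natural log).

H = 2.6490 bits
Perplexity = 2^2.6490 = 6.2723

Interpretation: The model's uncertainty is equivalent to choosing uniformly among 6.3 options.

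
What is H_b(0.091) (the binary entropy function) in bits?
0.4398 bits

The binary entropy function is:
H(p) = -p log(p) - (1-p) log(1-p)

H(0.091) = -0.091 × log_2(0.091) - 0.909 × log_2(0.909)
H(0.091) = 0.4398 bits

Note: Binary entropy is maximized at p=0.5 (H=1 bit) and minimized at p=0 or p=1 (H=0).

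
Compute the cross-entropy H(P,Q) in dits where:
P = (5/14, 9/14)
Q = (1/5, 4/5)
0.3119 dits

Cross-entropy: H(P,Q) = -Σ p(x) log q(x)

Alternatively: H(P,Q) = H(P) + D_KL(P||Q)
H(P) = 0.2831 dits
D_KL(P||Q) = 0.0289 dits

H(P,Q) = 0.2831 + 0.0289 = 0.3119 dits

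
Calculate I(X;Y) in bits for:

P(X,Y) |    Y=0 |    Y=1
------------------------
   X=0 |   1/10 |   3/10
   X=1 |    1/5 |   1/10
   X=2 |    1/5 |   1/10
0.1245 bits

Mutual information: I(X;Y) = H(X) + H(Y) - H(X,Y)

Marginals:
P(X) = (2/5, 3/10, 3/10), H(X) = 1.5710 bits
P(Y) = (1/2, 1/2), H(Y) = 1.0000 bits

Joint entropy: H(X,Y) = 2.4464 bits

I(X;Y) = 1.5710 + 1.0000 - 2.4464 = 0.1245 bits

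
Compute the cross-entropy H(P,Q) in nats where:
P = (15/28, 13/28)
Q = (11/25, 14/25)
0.7090 nats

Cross-entropy: H(P,Q) = -Σ p(x) log q(x)

Alternatively: H(P,Q) = H(P) + D_KL(P||Q)
H(P) = 0.6906 nats
D_KL(P||Q) = 0.0184 nats

H(P,Q) = 0.6906 + 0.0184 = 0.7090 nats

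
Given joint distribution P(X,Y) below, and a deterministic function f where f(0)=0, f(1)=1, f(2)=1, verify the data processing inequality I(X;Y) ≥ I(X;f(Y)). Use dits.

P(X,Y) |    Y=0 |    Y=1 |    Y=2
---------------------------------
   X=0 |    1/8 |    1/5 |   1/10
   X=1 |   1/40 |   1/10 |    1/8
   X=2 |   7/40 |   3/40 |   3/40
I(X;Y) = 0.0355, I(X;f(Y)) = 0.0293, inequality holds: 0.0355 ≥ 0.0293

Data Processing Inequality: For any Markov chain X → Y → Z, we have I(X;Y) ≥ I(X;Z).

Here Z = f(Y) is a deterministic function of Y, forming X → Y → Z.

Original I(X;Y) = 0.0355 dits

After applying f:
P(X,Z) where Z=f(Y):
- P(X,Z=0) = P(X,Y=0)
- P(X,Z=1) = P(X,Y=1) + P(X,Y=2)

I(X;Z) = I(X;f(Y)) = 0.0293 dits

Verification: 0.0355 ≥ 0.0293 ✓

Information cannot be created by processing; the function f can only lose information about X.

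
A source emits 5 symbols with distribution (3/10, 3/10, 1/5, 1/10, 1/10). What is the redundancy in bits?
0.1510 bits

Redundancy measures how far a source is from maximum entropy:
R = H_max - H(X)

Maximum entropy for 5 symbols: H_max = log_2(5) = 2.3219 bits
Actual entropy: H(X) = 2.1710 bits
Redundancy: R = 2.3219 - 2.1710 = 0.1510 bits

This redundancy represents potential for compression: the source could be compressed by 0.1510 bits per symbol.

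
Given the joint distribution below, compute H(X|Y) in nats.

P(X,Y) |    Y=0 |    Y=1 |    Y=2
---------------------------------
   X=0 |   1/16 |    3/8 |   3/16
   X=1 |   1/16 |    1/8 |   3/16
0.6277 nats

Using the chain rule: H(X|Y) = H(X,Y) - H(Y)

First, compute H(X,Y) = 1.6021 nats

Marginal P(Y) = (1/8, 1/2, 3/8)
H(Y) = 0.9743 nats

H(X|Y) = H(X,Y) - H(Y) = 1.6021 - 0.9743 = 0.6277 nats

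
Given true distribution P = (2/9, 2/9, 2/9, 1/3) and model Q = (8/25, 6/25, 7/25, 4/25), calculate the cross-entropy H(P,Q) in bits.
2.1122 bits

Cross-entropy: H(P,Q) = -Σ p(x) log q(x)

Alternatively: H(P,Q) = H(P) + D_KL(P||Q)
H(P) = 1.9749 bits
D_KL(P||Q) = 0.1373 bits

H(P,Q) = 1.9749 + 0.1373 = 2.1122 bits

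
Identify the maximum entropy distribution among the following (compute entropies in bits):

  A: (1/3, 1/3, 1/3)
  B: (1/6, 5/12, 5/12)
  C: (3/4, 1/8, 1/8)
A

For a discrete distribution over n outcomes, entropy is maximized by the uniform distribution.

Computing entropies:
H(A) = 1.5850 bits
H(B) = 1.4834 bits
H(C) = 1.0613 bits

The uniform distribution (where all probabilities equal 1/3) achieves the maximum entropy of log_2(3) = 1.5850 bits.

Distribution A has the highest entropy.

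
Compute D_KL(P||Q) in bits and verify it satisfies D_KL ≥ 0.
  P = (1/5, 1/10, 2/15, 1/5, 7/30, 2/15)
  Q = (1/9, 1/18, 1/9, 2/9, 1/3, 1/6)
0.0961 bits

KL divergence satisfies the Gibbs inequality: D_KL(P||Q) ≥ 0 for all distributions P, Q.

D_KL(P||Q) = Σ p(x) log(p(x)/q(x))
Term by term:
  x=0: 1/5 × log_2[(1/5)/(1/9)] = 0.1696
  x=1: 1/10 × log_2[(1/10)/(1/18)] = 0.0848
  x=2: 2/15 × log_2[(2/15)/(1/9)] = 0.0351
  x=3: 1/5 × log_2[(1/5)/(2/9)] = -0.0304
  x=4: 7/30 × log_2[(7/30)/(1/3)] = -0.1201
  x=5: 2/15 × log_2[(2/15)/(1/6)] = -0.0429
D_KL(P||Q) = 0.0961 bits

D_KL(P||Q) = 0.0961 ≥ 0 ✓

This non-negativity is a fundamental property: relative entropy cannot be negative because it measures how different Q is from P.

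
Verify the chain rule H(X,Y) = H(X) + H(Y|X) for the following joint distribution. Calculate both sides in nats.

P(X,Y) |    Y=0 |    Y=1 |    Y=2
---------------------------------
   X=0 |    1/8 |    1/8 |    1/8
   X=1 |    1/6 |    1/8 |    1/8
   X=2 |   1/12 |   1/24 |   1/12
H(X,Y) = 2.1448, H(X) = 1.0594, H(Y|X) = 1.0855 (all in nats)

Chain rule: H(X,Y) = H(X) + H(Y|X)

Left side — joint entropy directly:
H(X,Y) = -Σ p(x,y) log p(x,y) = 2.1448 nats

Right side — compute H(Y|X) from the conditional distributions:
P(X) = (3/8, 5/12, 5/24), so H(X) = 1.0594 nats
H(Y|X) = Σ_x P(X=x) · H(Y|X=x):
  P(Y|X=0) = (1/3, 1/3, 1/3), H(Y|X=0) = 1.0986, weight P(X=0) = 3/8
  P(Y|X=1) = (2/5, 3/10, 3/10), H(Y|X=1) = 1.0889, weight P(X=1) = 5/12
  P(Y|X=2) = (2/5, 1/5, 2/5), H(Y|X=2) = 1.0549, weight P(X=2) = 5/24
H(Y|X) = 1.0855 nats

H(X) + H(Y|X) = 1.0594 + 1.0855 = 2.1448 nats

Both sides equal 2.1448 nats. ✓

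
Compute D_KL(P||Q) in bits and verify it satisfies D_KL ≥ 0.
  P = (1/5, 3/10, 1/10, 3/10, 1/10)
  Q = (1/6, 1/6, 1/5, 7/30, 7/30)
0.1935 bits

KL divergence satisfies the Gibbs inequality: D_KL(P||Q) ≥ 0 for all distributions P, Q.

D_KL(P||Q) = Σ p(x) log(p(x)/q(x))
Term by term:
  x=0: 1/5 × log_2[(1/5)/(1/6)] = 0.0526
  x=1: 3/10 × log_2[(3/10)/(1/6)] = 0.2544
  x=2: 1/10 × log_2[(1/10)/(1/5)] = -0.1000
  x=3: 3/10 × log_2[(3/10)/(7/30)] = 0.1088
  x=4: 1/10 × log_2[(1/10)/(7/30)] = -0.1222
D_KL(P||Q) = 0.1935 bits

D_KL(P||Q) = 0.1935 ≥ 0 ✓

This non-negativity is a fundamental property: relative entropy cannot be negative because it measures how different Q is from P.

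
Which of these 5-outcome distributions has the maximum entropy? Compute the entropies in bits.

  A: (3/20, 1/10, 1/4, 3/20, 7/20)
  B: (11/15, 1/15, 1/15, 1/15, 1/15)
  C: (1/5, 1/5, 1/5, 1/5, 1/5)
C

For a discrete distribution over n outcomes, entropy is maximized by the uniform distribution.

Computing entropies:
H(A) = 2.1834 bits
H(B) = 1.3700 bits
H(C) = 2.3219 bits

The uniform distribution (where all probabilities equal 1/5) achieves the maximum entropy of log_2(5) = 2.3219 bits.

Distribution C has the highest entropy.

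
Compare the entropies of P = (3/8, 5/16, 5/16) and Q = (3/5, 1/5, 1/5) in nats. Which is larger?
P

Computing entropies in nats:
H(P) = 1.0948
H(Q) = 0.9503

Distribution P has higher entropy.

Intuition: The distribution closer to uniform (more spread out) has higher entropy.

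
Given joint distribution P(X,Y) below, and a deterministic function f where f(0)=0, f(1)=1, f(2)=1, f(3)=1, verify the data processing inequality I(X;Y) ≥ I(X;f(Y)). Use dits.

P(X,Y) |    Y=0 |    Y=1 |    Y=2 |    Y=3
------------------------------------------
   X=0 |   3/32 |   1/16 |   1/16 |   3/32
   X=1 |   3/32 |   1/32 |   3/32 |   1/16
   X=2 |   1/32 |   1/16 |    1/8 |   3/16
I(X;Y) = 0.0266, I(X;f(Y)) = 0.0196, inequality holds: 0.0266 ≥ 0.0196

Data Processing Inequality: For any Markov chain X → Y → Z, we have I(X;Y) ≥ I(X;Z).

Here Z = f(Y) is a deterministic function of Y, forming X → Y → Z.

Original I(X;Y) = 0.0266 dits

After applying f:
P(X,Z) where Z=f(Y):
- P(X,Z=0) = P(X,Y=0)
- P(X,Z=1) = P(X,Y=1) + P(X,Y=2) + P(X,Y=3)

I(X;Z) = I(X;f(Y)) = 0.0196 dits

Verification: 0.0266 ≥ 0.0196 ✓

Information cannot be created by processing; the function f can only lose information about X.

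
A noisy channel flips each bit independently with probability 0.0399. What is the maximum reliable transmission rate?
0.7582 bits

For a binary symmetric channel (BSC) with error probability p:
Capacity C = 1 - H(p) bits per symbol

where H(p) = -p log₂(p) - (1-p) log₂(1-p) is the binary entropy function.

H(0.0399) = 0.2418 bits
C = 1 - 0.2418 = 0.7582 bits per symbol

This means we can reliably transmit up to 0.7582 bits of information per channel use.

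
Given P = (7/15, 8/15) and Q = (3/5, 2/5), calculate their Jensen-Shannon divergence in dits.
0.0039 dits

Jensen-Shannon divergence is:
JSD(P||Q) = 0.5 × D_KL(P||M) + 0.5 × D_KL(Q||M)
where M = 0.5 × (P + Q) is the mixture distribution.

M = 0.5 × (7/15, 8/15) + 0.5 × (3/5, 2/5) = (8/15, 7/15)

D_KL(P||M) = 0.0039 dits
D_KL(Q||M) = 0.0039 dits

JSD(P||Q) = 0.5 × 0.0039 + 0.5 × 0.0039 = 0.0039 dits

Unlike KL divergence, JSD is symmetric and bounded: 0 ≤ JSD ≤ log(2).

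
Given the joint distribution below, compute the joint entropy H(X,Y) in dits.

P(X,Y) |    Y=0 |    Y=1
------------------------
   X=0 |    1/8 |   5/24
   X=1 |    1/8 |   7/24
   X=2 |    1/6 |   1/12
0.7434 dits

Joint entropy is H(X,Y) = -Σ_{x,y} p(x,y) log p(x,y).

Summing over all non-zero entries:
H(X,Y) = -[1/8·log_10(1/8) + 5/24·log_10(5/24) + 1/8·log_10(1/8) + 7/24·log_10(7/24) + 1/6·log_10(1/6) + 1/12·log_10(1/12)]
H(X,Y) = 0.7434 dits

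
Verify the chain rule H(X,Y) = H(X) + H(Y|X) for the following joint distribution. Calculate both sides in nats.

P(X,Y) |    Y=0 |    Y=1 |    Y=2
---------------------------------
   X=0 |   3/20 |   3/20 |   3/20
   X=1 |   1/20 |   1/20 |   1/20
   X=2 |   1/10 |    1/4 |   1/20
H(X,Y) = 2.0297, H(X) = 1.0104, H(Y|X) = 1.0193 (all in nats)

Chain rule: H(X,Y) = H(X) + H(Y|X)

Left side — joint entropy directly:
H(X,Y) = -Σ p(x,y) log p(x,y) = 2.0297 nats

Right side — compute H(Y|X) from the conditional distributions:
P(X) = (9/20, 3/20, 2/5), so H(X) = 1.0104 nats
H(Y|X) = Σ_x P(X=x) · H(Y|X=x):
  P(Y|X=0) = (1/3, 1/3, 1/3), H(Y|X=0) = 1.0986, weight P(X=0) = 9/20
  P(Y|X=1) = (1/3, 1/3, 1/3), H(Y|X=1) = 1.0986, weight P(X=1) = 3/20
  P(Y|X=2) = (1/4, 5/8, 1/8), H(Y|X=2) = 0.9003, weight P(X=2) = 2/5
H(Y|X) = 1.0193 nats

H(X) + H(Y|X) = 1.0104 + 1.0193 = 2.0297 nats

Both sides equal 2.0297 nats. ✓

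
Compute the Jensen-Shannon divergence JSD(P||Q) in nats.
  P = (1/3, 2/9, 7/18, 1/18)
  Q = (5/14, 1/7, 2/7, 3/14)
0.0334 nats

Jensen-Shannon divergence is:
JSD(P||Q) = 0.5 × D_KL(P||M) + 0.5 × D_KL(Q||M)
where M = 0.5 × (P + Q) is the mixture distribution.

M = 0.5 × (1/3, 2/9, 7/18, 1/18) + 0.5 × (5/14, 1/7, 2/7, 3/14) = (0.345238, 0.18254, 0.337302, 0.134921)

D_KL(P||M) = 0.0381 nats
D_KL(Q||M) = 0.0288 nats

JSD(P||Q) = 0.5 × 0.0381 + 0.5 × 0.0288 = 0.0334 nats

Unlike KL divergence, JSD is symmetric and bounded: 0 ≤ JSD ≤ log(2).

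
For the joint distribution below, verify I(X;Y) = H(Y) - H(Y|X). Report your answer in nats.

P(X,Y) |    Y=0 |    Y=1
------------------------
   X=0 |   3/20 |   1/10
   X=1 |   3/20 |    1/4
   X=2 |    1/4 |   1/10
I(X;Y) = 0.0459 nats

Mutual information has multiple equivalent forms:
- I(X;Y) = H(X) - H(X|Y)
- I(X;Y) = H(Y) - H(Y|X)
- I(X;Y) = H(X) + H(Y) - H(X,Y)

Computing all quantities:
H(X) = 1.0805, H(Y) = 0.6881, H(X,Y) = 1.7228
H(X|Y) = 1.0347, H(Y|X) = 0.6423

Verification:
H(X) - H(X|Y) = 1.0805 - 1.0347 = 0.0459
H(Y) - H(Y|X) = 0.6881 - 0.6423 = 0.0459
H(X) + H(Y) - H(X,Y) = 1.0805 + 0.6881 - 1.7228 = 0.0459

All forms give I(X;Y) = 0.0459 nats. ✓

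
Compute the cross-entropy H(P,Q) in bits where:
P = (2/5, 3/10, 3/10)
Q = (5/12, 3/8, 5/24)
1.6086 bits

Cross-entropy: H(P,Q) = -Σ p(x) log q(x)

Alternatively: H(P,Q) = H(P) + D_KL(P||Q)
H(P) = 1.5710 bits
D_KL(P||Q) = 0.0377 bits

H(P,Q) = 1.5710 + 0.0377 = 1.6086 bits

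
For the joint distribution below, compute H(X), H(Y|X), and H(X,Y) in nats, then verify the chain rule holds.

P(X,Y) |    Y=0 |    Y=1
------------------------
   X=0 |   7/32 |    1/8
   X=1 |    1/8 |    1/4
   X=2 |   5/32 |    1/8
H(X,Y) = 1.7489, H(X) = 1.0916, H(Y|X) = 0.6572 (all in nats)

Chain rule: H(X,Y) = H(X) + H(Y|X)

Left side — joint entropy directly:
H(X,Y) = -Σ p(x,y) log p(x,y) = 1.7489 nats

Right side — compute H(Y|X) from the conditional distributions:
P(X) = (11/32, 3/8, 9/32), so H(X) = 1.0916 nats
H(Y|X) = Σ_x P(X=x) · H(Y|X=x):
  P(Y|X=0) = (7/11, 4/11), H(Y|X=0) = 0.6555, weight P(X=0) = 11/32
  P(Y|X=1) = (1/3, 2/3), H(Y|X=1) = 0.6365, weight P(X=1) = 3/8
  P(Y|X=2) = (5/9, 4/9), H(Y|X=2) = 0.6870, weight P(X=2) = 9/32
H(Y|X) = 0.6572 nats

H(X) + H(Y|X) = 1.0916 + 0.6572 = 1.7489 nats

Both sides equal 1.7489 nats. ✓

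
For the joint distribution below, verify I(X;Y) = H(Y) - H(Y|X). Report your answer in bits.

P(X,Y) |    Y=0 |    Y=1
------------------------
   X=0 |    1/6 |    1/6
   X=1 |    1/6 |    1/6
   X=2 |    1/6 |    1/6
I(X;Y) = 0.0000 bits

Mutual information has multiple equivalent forms:
- I(X;Y) = H(X) - H(X|Y)
- I(X;Y) = H(Y) - H(Y|X)
- I(X;Y) = H(X) + H(Y) - H(X,Y)

Computing all quantities:
H(X) = 1.5850, H(Y) = 1.0000, H(X,Y) = 2.5850
H(X|Y) = 1.5850, H(Y|X) = 1.0000

Verification:
H(X) - H(X|Y) = 1.5850 - 1.5850 = 0.0000
H(Y) - H(Y|X) = 1.0000 - 1.0000 = 0.0000
H(X) + H(Y) - H(X,Y) = 1.5850 + 1.0000 - 2.5850 = 0.0000

All forms give I(X;Y) = 0.0000 bits. ✓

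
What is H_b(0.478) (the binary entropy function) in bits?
0.9986 bits

The binary entropy function is:
H(p) = -p log(p) - (1-p) log(1-p)

H(0.478) = -0.478 × log_2(0.478) - 0.522 × log_2(0.522)
H(0.478) = 0.9986 bits

Note: Binary entropy is maximized at p=0.5 (H=1 bit) and minimized at p=0 or p=1 (H=0).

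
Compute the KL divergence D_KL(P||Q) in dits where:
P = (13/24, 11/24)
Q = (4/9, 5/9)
0.0082 dits

KL divergence: D_KL(P||Q) = Σ p(x) log(p(x)/q(x))

Computing term by term:
  x=0: 13/24 × log_10[(13/24)/(4/9)] = 13/24 × 0.0859 = 0.0465
  x=1: 11/24 × log_10[(11/24)/(5/9)] = 11/24 × -0.0835 = -0.0383

D_KL(P||Q) = 0.0082 dits

Note: KL divergence is always non-negative and equals 0 iff P = Q.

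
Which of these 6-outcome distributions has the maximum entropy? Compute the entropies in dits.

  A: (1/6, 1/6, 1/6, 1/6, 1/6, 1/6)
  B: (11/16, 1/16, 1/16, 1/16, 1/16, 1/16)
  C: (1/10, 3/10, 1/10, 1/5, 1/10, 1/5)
A

For a discrete distribution over n outcomes, entropy is maximized by the uniform distribution.

Computing entropies:
H(A) = 0.7782 dits
H(B) = 0.4882 dits
H(C) = 0.7365 dits

The uniform distribution (where all probabilities equal 1/6) achieves the maximum entropy of log_10(6) = 0.7782 dits.

Distribution A has the highest entropy.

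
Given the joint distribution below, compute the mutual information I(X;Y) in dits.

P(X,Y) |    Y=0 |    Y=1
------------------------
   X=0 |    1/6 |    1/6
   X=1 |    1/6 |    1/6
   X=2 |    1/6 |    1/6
0.0000 dits

Mutual information: I(X;Y) = H(X) + H(Y) - H(X,Y)

Marginals:
P(X) = (1/3, 1/3, 1/3), H(X) = 0.4771 dits
P(Y) = (1/2, 1/2), H(Y) = 0.3010 dits

Joint entropy: H(X,Y) = 0.7782 dits

I(X;Y) = 0.4771 + 0.3010 - 0.7782 = 0.0000 dits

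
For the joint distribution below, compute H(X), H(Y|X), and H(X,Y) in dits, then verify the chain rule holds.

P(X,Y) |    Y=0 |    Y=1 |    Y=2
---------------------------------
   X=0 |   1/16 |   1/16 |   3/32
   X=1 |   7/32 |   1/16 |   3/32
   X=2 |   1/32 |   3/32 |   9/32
H(X,Y) = 0.8613, H(X) = 0.4631, H(Y|X) = 0.3982 (all in dits)

Chain rule: H(X,Y) = H(X) + H(Y|X)

Left side — joint entropy directly:
H(X,Y) = -Σ p(x,y) log p(x,y) = 0.8613 dits

Right side — compute H(Y|X) from the conditional distributions:
P(X) = (7/32, 3/8, 13/32), so H(X) = 0.4631 dits
H(Y|X) = Σ_x P(X=x) · H(Y|X=x):
  P(Y|X=0) = (2/7, 2/7, 3/7), H(Y|X=0) = 0.4686, weight P(X=0) = 7/32
  P(Y|X=1) = (7/12, 1/6, 1/4), H(Y|X=1) = 0.4168, weight P(X=1) = 3/8
  P(Y|X=2) = (1/13, 3/13, 9/13), H(Y|X=2) = 0.3432, weight P(X=2) = 13/32
H(Y|X) = 0.3982 dits

H(X) + H(Y|X) = 0.4631 + 0.3982 = 0.8613 dits

Both sides equal 0.8613 dits. ✓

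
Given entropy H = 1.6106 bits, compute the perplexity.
3.0538

Perplexity is 2^H (or exp(H) for natural log).

H = 1.6106 bits
Perplexity = 2^1.6106 = 3.0538

Interpretation: The model's uncertainty is equivalent to choosing uniformly among 3.1 options.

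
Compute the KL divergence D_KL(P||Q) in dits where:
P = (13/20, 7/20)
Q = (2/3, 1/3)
0.0003 dits

KL divergence: D_KL(P||Q) = Σ p(x) log(p(x)/q(x))

Computing term by term:
  x=0: 13/20 × log_10[(13/20)/(2/3)] = 13/20 × -0.0110 = -0.0071
  x=1: 7/20 × log_10[(7/20)/(1/3)] = 7/20 × 0.0212 = 0.0074

D_KL(P||Q) = 0.0003 dits

Note: KL divergence is always non-negative and equals 0 iff P = Q.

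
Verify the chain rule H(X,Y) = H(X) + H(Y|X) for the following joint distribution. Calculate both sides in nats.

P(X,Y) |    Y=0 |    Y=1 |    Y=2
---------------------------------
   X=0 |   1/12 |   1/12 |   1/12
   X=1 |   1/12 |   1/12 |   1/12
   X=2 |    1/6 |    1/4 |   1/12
H(X,Y) = 2.0947, H(X) = 1.0397, H(Y|X) = 1.0550 (all in nats)

Chain rule: H(X,Y) = H(X) + H(Y|X)

Left side — joint entropy directly:
H(X,Y) = -Σ p(x,y) log p(x,y) = 2.0947 nats

Right side — compute H(Y|X) from the conditional distributions:
P(X) = (1/4, 1/4, 1/2), so H(X) = 1.0397 nats
H(Y|X) = Σ_x P(X=x) · H(Y|X=x):
  P(Y|X=0) = (1/3, 1/3, 1/3), H(Y|X=0) = 1.0986, weight P(X=0) = 1/4
  P(Y|X=1) = (1/3, 1/3, 1/3), H(Y|X=1) = 1.0986, weight P(X=1) = 1/4
  P(Y|X=2) = (1/3, 1/2, 1/6), H(Y|X=2) = 1.0114, weight P(X=2) = 1/2
H(Y|X) = 1.0550 nats

H(X) + H(Y|X) = 1.0397 + 1.0550 = 2.0947 nats

Both sides equal 2.0947 nats. ✓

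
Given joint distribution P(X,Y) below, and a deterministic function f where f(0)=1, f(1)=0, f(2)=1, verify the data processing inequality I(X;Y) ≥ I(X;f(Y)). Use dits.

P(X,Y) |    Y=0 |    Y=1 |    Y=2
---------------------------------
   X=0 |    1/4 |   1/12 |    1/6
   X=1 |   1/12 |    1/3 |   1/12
I(X;Y) = 0.0600, I(X;f(Y)) = 0.0589, inequality holds: 0.0600 ≥ 0.0589

Data Processing Inequality: For any Markov chain X → Y → Z, we have I(X;Y) ≥ I(X;Z).

Here Z = f(Y) is a deterministic function of Y, forming X → Y → Z.

Original I(X;Y) = 0.0600 dits

After applying f:
P(X,Z) where Z=f(Y):
- P(X,Z=0) = P(X,Y=1)
- P(X,Z=1) = P(X,Y=0) + P(X,Y=2)

I(X;Z) = I(X;f(Y)) = 0.0589 dits

Verification: 0.0600 ≥ 0.0589 ✓

Information cannot be created by processing; the function f can only lose information about X.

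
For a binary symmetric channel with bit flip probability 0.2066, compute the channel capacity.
0.2651 bits

For a binary symmetric channel (BSC) with error probability p:
Capacity C = 1 - H(p) bits per symbol

where H(p) = -p log₂(p) - (1-p) log₂(1-p) is the binary entropy function.

H(0.2066) = 0.7349 bits
C = 1 - 0.7349 = 0.2651 bits per symbol

This means we can reliably transmit up to 0.2651 bits of information per channel use.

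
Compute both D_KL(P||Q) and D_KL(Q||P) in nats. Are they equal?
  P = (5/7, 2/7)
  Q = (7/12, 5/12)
D_KL(P||Q) = 0.0369, D_KL(Q||P) = 0.0391

KL divergence is not symmetric: D_KL(P||Q) ≠ D_KL(Q||P) in general.

D_KL(P||Q) = 0.0369 nats
D_KL(Q||P) = 0.0391 nats

No, they are not equal!

This asymmetry is why KL divergence is not a true distance metric.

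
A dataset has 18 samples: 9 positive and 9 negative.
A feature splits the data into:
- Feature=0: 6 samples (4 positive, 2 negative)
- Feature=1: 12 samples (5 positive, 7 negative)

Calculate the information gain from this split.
0.0407 bits

Information Gain = H(Y) - H(Y|Feature)

Before split:
P(positive) = 9/18 = 0.5000
H(Y) = 1.0000 bits

After split:
Feature=0: H = 0.9183 bits (weight = 6/18)
Feature=1: H = 0.9799 bits (weight = 12/18)
H(Y|Feature) = (6/18)×0.9183 + (12/18)×0.9799 = 0.9593 bits

Information Gain = 1.0000 - 0.9593 = 0.0407 bits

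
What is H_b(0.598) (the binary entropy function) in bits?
0.9721 bits

The binary entropy function is:
H(p) = -p log(p) - (1-p) log(1-p)

H(0.598) = -0.598 × log_2(0.598) - 0.402 × log_2(0.402)
H(0.598) = 0.9721 bits

Note: Binary entropy is maximized at p=0.5 (H=1 bit) and minimized at p=0 or p=1 (H=0).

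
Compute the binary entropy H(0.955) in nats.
0.1835 nats

The binary entropy function is:
H(p) = -p log(p) - (1-p) log(1-p)

H(0.955) = -0.955 × log_e(0.955) - 0.045 × log_e(0.045)
H(0.955) = 0.1835 nats

Note: Binary entropy is maximized at p=0.5 (H=1 bit) and minimized at p=0 or p=1 (H=0).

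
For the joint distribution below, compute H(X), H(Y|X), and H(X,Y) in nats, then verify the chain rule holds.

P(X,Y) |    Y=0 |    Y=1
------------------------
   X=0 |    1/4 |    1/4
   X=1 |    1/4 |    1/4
H(X,Y) = 1.3863, H(X) = 0.6931, H(Y|X) = 0.6931 (all in nats)

Chain rule: H(X,Y) = H(X) + H(Y|X)

Left side — joint entropy directly:
H(X,Y) = -Σ p(x,y) log p(x,y) = 1.3863 nats

Right side — compute H(Y|X) from the conditional distributions:
P(X) = (1/2, 1/2), so H(X) = 0.6931 nats
H(Y|X) = Σ_x P(X=x) · H(Y|X=x):
  P(Y|X=0) = (1/2, 1/2), H(Y|X=0) = 0.6931, weight P(X=0) = 1/2
  P(Y|X=1) = (1/2, 1/2), H(Y|X=1) = 0.6931, weight P(X=1) = 1/2
H(Y|X) = 0.6931 nats

H(X) + H(Y|X) = 0.6931 + 0.6931 = 1.3863 nats

Both sides equal 1.3863 nats. ✓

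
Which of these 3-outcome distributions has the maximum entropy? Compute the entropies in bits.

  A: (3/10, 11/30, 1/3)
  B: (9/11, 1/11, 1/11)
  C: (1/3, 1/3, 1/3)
C

For a discrete distribution over n outcomes, entropy is maximized by the uniform distribution.

Computing entropies:
H(A) = 1.5801 bits
H(B) = 0.8659 bits
H(C) = 1.5850 bits

The uniform distribution (where all probabilities equal 1/3) achieves the maximum entropy of log_2(3) = 1.5850 bits.

Distribution C has the highest entropy.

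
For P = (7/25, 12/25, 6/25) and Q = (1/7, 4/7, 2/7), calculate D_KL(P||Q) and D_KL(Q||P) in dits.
D_KL(P||Q) = 0.0273, D_KL(Q||P) = 0.0232

KL divergence is not symmetric: D_KL(P||Q) ≠ D_KL(Q||P) in general.

D_KL(P||Q) = 0.0273 dits
D_KL(Q||P) = 0.0232 dits

No, they are not equal!

This asymmetry is why KL divergence is not a true distance metric.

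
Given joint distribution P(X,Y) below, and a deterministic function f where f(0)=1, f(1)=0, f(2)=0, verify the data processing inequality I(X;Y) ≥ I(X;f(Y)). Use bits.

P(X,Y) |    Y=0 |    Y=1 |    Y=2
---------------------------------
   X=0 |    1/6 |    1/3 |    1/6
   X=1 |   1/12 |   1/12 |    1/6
I(X;Y) = 0.0546, I(X;f(Y)) = 0.0000, inequality holds: 0.0546 ≥ 0.0000

Data Processing Inequality: For any Markov chain X → Y → Z, we have I(X;Y) ≥ I(X;Z).

Here Z = f(Y) is a deterministic function of Y, forming X → Y → Z.

Original I(X;Y) = 0.0546 bits

After applying f:
P(X,Z) where Z=f(Y):
- P(X,Z=0) = P(X,Y=1) + P(X,Y=2)
- P(X,Z=1) = P(X,Y=0)

I(X;Z) = I(X;f(Y)) = 0.0000 bits

Verification: 0.0546 ≥ 0.0000 ✓

Information cannot be created by processing; the function f can only lose information about X.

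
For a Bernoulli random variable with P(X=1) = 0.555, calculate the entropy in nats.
0.6871 nats

The binary entropy function is:
H(p) = -p log(p) - (1-p) log(1-p)

H(0.555) = -0.555 × log_e(0.555) - 0.445 × log_e(0.445)
H(0.555) = 0.6871 nats

Note: Binary entropy is maximized at p=0.5 (H=1 bit) and minimized at p=0 or p=1 (H=0).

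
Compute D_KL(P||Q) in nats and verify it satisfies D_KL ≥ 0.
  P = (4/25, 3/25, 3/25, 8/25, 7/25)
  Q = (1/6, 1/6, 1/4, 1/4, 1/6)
0.0902 nats

KL divergence satisfies the Gibbs inequality: D_KL(P||Q) ≥ 0 for all distributions P, Q.

D_KL(P||Q) = Σ p(x) log(p(x)/q(x))
Term by term:
  x=0: 4/25 × log_e[(4/25)/(1/6)] = -0.0065
  x=1: 3/25 × log_e[(3/25)/(1/6)] = -0.0394
  x=2: 3/25 × log_e[(3/25)/(1/4)] = -0.0881
  x=3: 8/25 × log_e[(8/25)/(1/4)] = 0.0790
  x=4: 7/25 × log_e[(7/25)/(1/6)] = 0.1453
D_KL(P||Q) = 0.0902 nats

D_KL(P||Q) = 0.0902 ≥ 0 ✓

This non-negativity is a fundamental property: relative entropy cannot be negative because it measures how different Q is from P.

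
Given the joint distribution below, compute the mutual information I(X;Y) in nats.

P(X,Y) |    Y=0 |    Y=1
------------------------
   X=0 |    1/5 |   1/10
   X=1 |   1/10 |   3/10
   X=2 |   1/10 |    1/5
0.0662 nats

Mutual information: I(X;Y) = H(X) + H(Y) - H(X,Y)

Marginals:
P(X) = (3/10, 2/5, 3/10), H(X) = 1.0889 nats
P(Y) = (2/5, 3/5), H(Y) = 0.6730 nats

Joint entropy: H(X,Y) = 1.6957 nats

I(X;Y) = 1.0889 + 0.6730 - 1.6957 = 0.0662 nats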